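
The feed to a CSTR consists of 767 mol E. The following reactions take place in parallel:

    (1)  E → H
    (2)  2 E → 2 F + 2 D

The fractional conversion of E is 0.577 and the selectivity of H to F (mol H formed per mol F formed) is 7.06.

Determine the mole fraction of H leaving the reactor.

0.472

Conversion of E: E consumed = 0.577 × 767 = 442.6 mol = 1ξ₁ + 2ξ₂.
Selectivity: 1ξ₁ / (2ξ₂) = 7.06 → ξ₁ = 14.12 ξ₂.
Substitute: (1·14.12 + 2) ξ₂ = 442.6 → ξ₂ = 27.45 mol, ξ₁ = 387.7 mol.
Outlet amounts (n = n₀ + Σ ν·ξ):
  E: 767 − 1(387.7) − 2(27.45) = 324.4
  H: 0 + 1(387.7) = 387.7
  F: 0 + 2(27.45) = 54.91
  D: 0 + 2(27.45) = 54.91
Total out = 821.9 mol; y_H = 387.7 / 821.9 = 0.4716.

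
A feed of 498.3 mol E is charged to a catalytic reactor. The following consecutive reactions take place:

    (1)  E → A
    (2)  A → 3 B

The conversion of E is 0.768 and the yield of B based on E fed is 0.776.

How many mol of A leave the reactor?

254 mol

Conversion of E: E consumed = 1ξ₁ = 0.768 × 498.3 → ξ₁ = 382.7 mol.
Yield of B: 3ξ₂ / 498.3 = 0.776 → ξ₂ = 128.9 mol.
Outlet amounts (n = n₀ + Σ ν·ξ):
  E: 498.3 − 1(382.7) = 115.6
  A: 0 + 1(382.7) − 1(128.9) = 253.8
  B: 0 + 3(128.9) = 386.7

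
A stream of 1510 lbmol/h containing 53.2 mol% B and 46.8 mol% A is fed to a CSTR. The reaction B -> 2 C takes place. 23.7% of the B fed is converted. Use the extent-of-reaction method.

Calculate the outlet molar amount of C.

B reacted = 0.237 × 803.3 = 190.4 lbmol/h; ν_B = −1, so ξ = 190.4/1 = 190.4 lbmol/h.
Outlet amounts (n = n₀ + ν ξ):
  B: 803.3 − 1(190.4) = 612.9
  C: 0 + 2(190.4) = 380.8
  A: 706.7 (inert)

381 lbmol/h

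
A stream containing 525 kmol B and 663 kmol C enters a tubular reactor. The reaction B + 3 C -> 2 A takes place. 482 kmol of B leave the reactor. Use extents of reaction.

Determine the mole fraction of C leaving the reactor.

0.485

For B: n = n₀ − 1ξ → 482 = 525 − 1ξ, giving ξ = 43 kmol.
Outlet amounts (n = n₀ + ν ξ):
  B: 525 − 1(43) = 482
  C: 663 − 3(43) = 534
  A: 0 + 2(43) = 86
Total out = 1102 kmol; y_C = 534 / 1102 = 0.4846.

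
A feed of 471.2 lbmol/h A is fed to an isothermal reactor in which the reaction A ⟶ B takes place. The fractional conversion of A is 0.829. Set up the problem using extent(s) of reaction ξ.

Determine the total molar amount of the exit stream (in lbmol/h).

A reacted = 0.829 × 471.2 = 390.6 lbmol/h; ν_A = −1, so ξ = 390.6/1 = 390.6 lbmol/h.
Outlet amounts (n = n₀ + ν ξ):
  A: 471.2 − 1(390.6) = 80.58
  B: 0 + 1(390.6) = 390.6
Total out = 80.58 + 390.6 = 471.2 lbmol/h.

471 lbmol/h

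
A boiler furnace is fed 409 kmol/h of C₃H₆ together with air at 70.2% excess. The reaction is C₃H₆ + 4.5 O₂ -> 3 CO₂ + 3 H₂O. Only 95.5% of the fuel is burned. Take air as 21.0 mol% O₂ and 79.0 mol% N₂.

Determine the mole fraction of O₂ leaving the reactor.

Stoichiometric O₂ = 4.5 × 409 = 1840 kmol/h; O₂ fed = 1840 × 1.702 = 3133 kmol/h.
N₂ fed = 3133 × 79/21 = 11780 kmol/h.
Fuel reacted = 0.955 × 409 → ξ = 390.6 kmol/h.
Outlet (n = n₀ + ν ξ):
  C₃H₆: 409 − 1(390.6) = 18.41
  O₂: 3133 − 4.5(390.6) = 1375
  N₂: 11780 (inert)
  CO₂: 0 + 3(390.6) = 1172
  H₂O: 0 + 3(390.6) = 1172
Total out = 15520 kmol/h; y_O₂ = 1375 / 15520 = 0.08858.

0.0886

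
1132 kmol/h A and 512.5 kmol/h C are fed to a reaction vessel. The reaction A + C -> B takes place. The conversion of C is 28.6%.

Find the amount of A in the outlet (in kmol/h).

C reacted = 0.286 × 512.5 = 146.6 kmol/h; ν_C = −1, so ξ = 146.6/1 = 146.6 kmol/h.
Outlet amounts (n = n₀ + ν ξ):
  A: 1132 − 1(146.6) = 985.4
  C: 512.5 − 1(146.6) = 365.9
  B: 0 + 1(146.6) = 146.6

985 kmol/h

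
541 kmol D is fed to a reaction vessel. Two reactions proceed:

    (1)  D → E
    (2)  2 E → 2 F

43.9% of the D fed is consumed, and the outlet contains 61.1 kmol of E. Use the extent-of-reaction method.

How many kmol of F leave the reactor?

Conversion of D: D consumed = 1ξ₁ = 0.439 × 541 → ξ₁ = 237.5 kmol.
E balance: n_E = 0 + 1ξ₁ − 2ξ₂ = 61.1 → ξ₂ = (1·237.5 − 61.1)/2 = 88.2 kmol.
Outlet amounts (n = n₀ + Σ ν·ξ):
  D: 541 − 1(237.5) = 303.5
  E: 0 + 1(237.5) − 2(88.2) = 61.1
  F: 0 + 2(88.2) = 176.4

176 kmol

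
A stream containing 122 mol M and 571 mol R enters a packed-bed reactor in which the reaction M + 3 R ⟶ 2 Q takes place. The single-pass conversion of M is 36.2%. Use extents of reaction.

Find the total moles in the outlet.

605 mol

M reacted = 0.362 × 122 = 44.16 mol; ν_M = −1, so ξ = 44.16/1 = 44.16 mol.
Outlet amounts (n = n₀ + ν ξ):
  M: 122 − 1(44.16) = 77.84
  R: 571 − 3(44.16) = 438.5
  Q: 0 + 2(44.16) = 88.33
Total out = 77.84 + 438.5 + 88.33 = 604.7 mol.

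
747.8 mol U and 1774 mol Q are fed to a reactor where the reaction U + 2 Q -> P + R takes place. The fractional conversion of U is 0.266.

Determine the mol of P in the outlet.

199 mol

U reacted = 0.266 × 747.8 = 198.9 mol; ν_U = −1, so ξ = 198.9/1 = 198.9 mol.
Outlet amounts (n = n₀ + ν ξ):
  U: 747.8 − 1(198.9) = 548.9
  Q: 1774 − 2(198.9) = 1376
  P: 0 + 1(198.9) = 198.9
  R: 0 + 1(198.9) = 198.9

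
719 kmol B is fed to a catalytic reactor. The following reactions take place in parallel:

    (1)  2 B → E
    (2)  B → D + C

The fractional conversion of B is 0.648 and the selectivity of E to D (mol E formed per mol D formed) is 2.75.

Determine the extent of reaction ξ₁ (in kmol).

Conversion of B: B consumed = 0.648 × 719 = 465.9 kmol = 2ξ₁ + 1ξ₂.
Selectivity: 1ξ₁ / (1ξ₂) = 2.75 → ξ₁ = 2.75 ξ₂.
Substitute: (2·2.75 + 1) ξ₂ = 465.9 → ξ₂ = 71.68 kmol, ξ₁ = 197.1 kmol.
Outlet amounts (n = n₀ + Σ ν·ξ):
  B: 719 − 2(197.1) − 1(71.68) = 253.1
  E: 0 + 1(197.1) = 197.1
  D: 0 + 1(71.68) = 71.68
  C: 0 + 1(71.68) = 71.68

ξ₁ = 197 kmol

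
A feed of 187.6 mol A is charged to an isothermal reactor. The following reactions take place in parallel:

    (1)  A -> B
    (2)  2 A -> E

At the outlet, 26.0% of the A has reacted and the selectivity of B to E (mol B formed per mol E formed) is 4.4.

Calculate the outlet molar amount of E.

7.62 mol

Conversion of A: A consumed = 0.26 × 187.6 = 48.78 mol = 1ξ₁ + 2ξ₂.
Selectivity: 1ξ₁ / (1ξ₂) = 4.4 → ξ₁ = 4.4 ξ₂.
Substitute: (1·4.4 + 2) ξ₂ = 48.78 → ξ₂ = 7.621 mol, ξ₁ = 33.53 mol.
Outlet amounts (n = n₀ + Σ ν·ξ):
  A: 187.6 − 1(33.53) − 2(7.621) = 138.8
  B: 0 + 1(33.53) = 33.53
  E: 0 + 1(7.621) = 7.621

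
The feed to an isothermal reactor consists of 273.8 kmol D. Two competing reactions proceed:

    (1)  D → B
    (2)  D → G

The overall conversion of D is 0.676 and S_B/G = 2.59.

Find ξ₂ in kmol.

Conversion of D: D consumed = 0.676 × 273.8 = 185.1 kmol = 1ξ₁ + 1ξ₂.
Selectivity: 1ξ₁ / (1ξ₂) = 2.59 → ξ₁ = 2.59 ξ₂.
Substitute: (1·2.59 + 1) ξ₂ = 185.1 → ξ₂ = 51.56 kmol, ξ₁ = 133.5 kmol.
Outlet amounts (n = n₀ + Σ ν·ξ):
  D: 273.8 − 1(133.5) − 1(51.56) = 88.71
  B: 0 + 1(133.5) = 133.5
  G: 0 + 1(51.56) = 51.56

ξ₂ = 51.6 kmol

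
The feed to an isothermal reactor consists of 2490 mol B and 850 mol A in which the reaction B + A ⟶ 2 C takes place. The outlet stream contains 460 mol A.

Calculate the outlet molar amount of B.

For A: n = n₀ − 1ξ → 460 = 850 − 1ξ, giving ξ = 390 mol.
Outlet amounts (n = n₀ + ν ξ):
  B: 2490 − 1(390) = 2100
  A: 850 − 1(390) = 460
  C: 0 + 2(390) = 780

2100 mol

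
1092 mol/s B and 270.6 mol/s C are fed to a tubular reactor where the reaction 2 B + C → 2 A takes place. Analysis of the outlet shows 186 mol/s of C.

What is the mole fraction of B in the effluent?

For C: n = n₀ − 1ξ → 186 = 270.6 − 1ξ, giving ξ = 84.6 mol/s.
Outlet amounts (n = n₀ + ν ξ):
  B: 1092 − 2(84.6) = 922.8
  C: 270.6 − 1(84.6) = 186
  A: 0 + 2(84.6) = 169.2
Total out = 1278 mol/s; y_B = 922.8 / 1278 = 0.7221.

0.722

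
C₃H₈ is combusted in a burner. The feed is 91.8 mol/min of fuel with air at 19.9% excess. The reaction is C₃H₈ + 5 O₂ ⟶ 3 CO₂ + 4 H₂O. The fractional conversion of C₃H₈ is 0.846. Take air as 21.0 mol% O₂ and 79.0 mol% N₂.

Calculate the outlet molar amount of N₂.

Stoichiometric O₂ = 5 × 91.8 = 459 mol/min; O₂ fed = 459 × 1.199 = 550.3 mol/min.
N₂ fed = 550.3 × 79/21 = 2070 mol/min.
Fuel reacted = 0.846 × 91.8 → ξ = 77.66 mol/min.
Outlet (n = n₀ + ν ξ):
  C₃H₈: 91.8 − 1(77.66) = 14.14
  O₂: 550.3 − 5(77.66) = 162
  N₂: 2070 (inert)
  CO₂: 0 + 3(77.66) = 233
  H₂O: 0 + 4(77.66) = 310.7

2070 mol/min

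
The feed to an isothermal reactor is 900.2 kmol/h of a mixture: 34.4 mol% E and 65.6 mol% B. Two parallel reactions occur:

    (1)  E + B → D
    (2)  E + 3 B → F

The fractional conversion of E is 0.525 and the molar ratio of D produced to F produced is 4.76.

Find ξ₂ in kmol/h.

Conversion of E: E consumed = 0.525 × 309.7 = 162.6 kmol/h = 1ξ₁ + 1ξ₂.
Selectivity: 1ξ₁ / (1ξ₂) = 4.76 → ξ₁ = 4.76 ξ₂.
Substitute: (1·4.76 + 1) ξ₂ = 162.6 → ξ₂ = 28.23 kmol/h, ξ₁ = 134.4 kmol/h.
Outlet amounts (n = n₀ + Σ ν·ξ):
  E: 309.7 − 1(134.4) − 1(28.23) = 147.1
  B: 590.5 − 1(134.4) − 3(28.23) = 371.5
  D: 0 + 1(134.4) = 134.4
  F: 0 + 1(28.23) = 28.23

ξ₂ = 28.2 kmol/h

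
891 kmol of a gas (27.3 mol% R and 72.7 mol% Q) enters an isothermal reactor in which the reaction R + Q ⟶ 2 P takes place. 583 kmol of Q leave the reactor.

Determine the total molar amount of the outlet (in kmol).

891 kmol

For Q: n = n₀ − 1ξ → 583 = 647.8 − 1ξ, giving ξ = 64.76 kmol.
Outlet amounts (n = n₀ + ν ξ):
  R: 243.2 − 1(64.76) = 178.5
  Q: 647.8 − 1(64.76) = 583
  P: 0 + 2(64.76) = 129.5
Total out = 178.5 + 583 + 129.5 = 891 kmol.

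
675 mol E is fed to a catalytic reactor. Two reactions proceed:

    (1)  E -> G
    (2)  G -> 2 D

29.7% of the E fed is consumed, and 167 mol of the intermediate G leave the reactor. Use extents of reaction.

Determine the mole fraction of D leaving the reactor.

0.0945

Conversion of E: E consumed = 1ξ₁ = 0.297 × 675 → ξ₁ = 200.5 mol.
G balance: n_G = 0 + 1ξ₁ − 1ξ₂ = 167 → ξ₂ = (1·200.5 − 167)/1 = 33.47 mol.
Outlet amounts (n = n₀ + Σ ν·ξ):
  E: 675 − 1(200.5) = 474.5
  G: 0 + 1(200.5) − 1(33.47) = 167
  D: 0 + 2(33.47) = 66.95
Total out = 708.5 mol; y_D = 66.95 / 708.5 = 0.0945.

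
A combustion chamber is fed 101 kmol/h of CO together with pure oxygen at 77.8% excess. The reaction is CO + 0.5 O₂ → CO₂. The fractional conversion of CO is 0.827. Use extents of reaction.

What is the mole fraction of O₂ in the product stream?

0.322

Stoichiometric O₂ = 0.5 × 101 = 50.5 kmol/h; O₂ fed = 50.5 × 1.778 = 89.79 kmol/h.
Fuel reacted = 0.827 × 101 → ξ = 83.53 kmol/h.
Outlet (n = n₀ + ν ξ):
  CO: 101 − 1(83.53) = 17.47
  O₂: 89.79 − 0.5(83.53) = 48.03
  CO₂: 0 + 1(83.53) = 83.53
Total out = 149 kmol/h; y_O₂ = 48.03 / 149 = 0.3223.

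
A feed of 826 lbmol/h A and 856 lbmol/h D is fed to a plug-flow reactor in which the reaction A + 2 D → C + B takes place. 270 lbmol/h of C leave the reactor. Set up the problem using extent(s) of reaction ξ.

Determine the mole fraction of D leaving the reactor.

0.224

For C: n = n₀ + 1ξ → 270 = 0 + 1ξ, giving ξ = 270 lbmol/h.
Outlet amounts (n = n₀ + ν ξ):
  A: 826 − 1(270) = 556
  D: 856 − 2(270) = 316
  C: 0 + 1(270) = 270
  B: 0 + 1(270) = 270
Total out = 1412 lbmol/h; y_D = 316 / 1412 = 0.2238.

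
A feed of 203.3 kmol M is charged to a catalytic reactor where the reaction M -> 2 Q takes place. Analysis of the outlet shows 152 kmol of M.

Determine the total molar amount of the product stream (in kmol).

255 kmol

For M: n = n₀ − 1ξ → 152 = 203.3 − 1ξ, giving ξ = 51.3 kmol.
Outlet amounts (n = n₀ + ν ξ):
  M: 203.3 − 1(51.3) = 152
  Q: 0 + 2(51.3) = 102.6
Total out = 152 + 102.6 = 254.6 kmol.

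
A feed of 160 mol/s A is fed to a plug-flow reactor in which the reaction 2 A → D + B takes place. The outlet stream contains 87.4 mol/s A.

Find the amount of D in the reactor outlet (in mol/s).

36.3 mol/s

For A: n = n₀ − 2ξ → 87.4 = 160 − 2ξ, giving ξ = 36.3 mol/s.
Outlet amounts (n = n₀ + ν ξ):
  A: 160 − 2(36.3) = 87.4
  D: 0 + 1(36.3) = 36.3
  B: 0 + 1(36.3) = 36.3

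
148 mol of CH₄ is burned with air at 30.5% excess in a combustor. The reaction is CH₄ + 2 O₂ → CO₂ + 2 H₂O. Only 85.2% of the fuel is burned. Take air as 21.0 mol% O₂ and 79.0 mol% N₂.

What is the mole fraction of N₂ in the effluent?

0.731

Stoichiometric O₂ = 2 × 148 = 296 mol; O₂ fed = 296 × 1.305 = 386.3 mol.
N₂ fed = 386.3 × 79/21 = 1453 mol.
Fuel reacted = 0.852 × 148 → ξ = 126.1 mol.
Outlet (n = n₀ + ν ξ):
  CH₄: 148 − 1(126.1) = 21.9
  O₂: 386.3 − 2(126.1) = 134.1
  N₂: 1453 (inert)
  CO₂: 0 + 1(126.1) = 126.1
  H₂O: 0 + 2(126.1) = 252.2
Total out = 1987 mol; y_N₂ = 1453 / 1987 = 0.7312.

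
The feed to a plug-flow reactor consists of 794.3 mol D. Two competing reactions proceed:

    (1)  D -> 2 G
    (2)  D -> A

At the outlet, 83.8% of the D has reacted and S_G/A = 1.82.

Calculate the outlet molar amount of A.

348 mol

Conversion of D: D consumed = 0.838 × 794.3 = 665.6 mol = 1ξ₁ + 1ξ₂.
Selectivity: 2ξ₁ / (1ξ₂) = 1.82 → ξ₁ = 0.91 ξ₂.
Substitute: (1·0.91 + 1) ξ₂ = 665.6 → ξ₂ = 348.5 mol, ξ₁ = 317.1 mol.
Outlet amounts (n = n₀ + Σ ν·ξ):
  D: 794.3 − 1(317.1) − 1(348.5) = 128.7
  G: 0 + 2(317.1) = 634.3
  A: 0 + 1(348.5) = 348.5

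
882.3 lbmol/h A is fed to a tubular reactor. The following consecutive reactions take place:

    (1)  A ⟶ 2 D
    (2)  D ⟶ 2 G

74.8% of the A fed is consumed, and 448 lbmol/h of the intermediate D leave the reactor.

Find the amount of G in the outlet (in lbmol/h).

Conversion of A: A consumed = 1ξ₁ = 0.748 × 882.3 → ξ₁ = 660 lbmol/h.
D balance: n_D = 0 + 2ξ₁ − 1ξ₂ = 448 → ξ₂ = (2·660 − 448)/1 = 871.9 lbmol/h.
Outlet amounts (n = n₀ + Σ ν·ξ):
  A: 882.3 − 1(660) = 222.3
  D: 0 + 2(660) − 1(871.9) = 448
  G: 0 + 2(871.9) = 1744

1740 lbmol/h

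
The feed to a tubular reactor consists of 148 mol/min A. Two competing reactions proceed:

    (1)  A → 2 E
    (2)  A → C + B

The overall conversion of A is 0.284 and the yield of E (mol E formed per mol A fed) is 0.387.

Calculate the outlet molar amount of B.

Yield of E: 2ξ₁ / 148 = 0.387 → ξ₁ = 28.64 mol/min.
Conversion of A: 1ξ₁ + 1ξ₂ = 0.284 × 148 = 42.03 → ξ₂ = 13.39 mol/min.
Outlet amounts (n = n₀ + Σ ν·ξ):
  A: 148 − 1(28.64) − 1(13.39) = 106
  E: 0 + 2(28.64) = 57.28
  C: 0 + 1(13.39) = 13.39
  B: 0 + 1(13.39) = 13.39

13.4 mol/min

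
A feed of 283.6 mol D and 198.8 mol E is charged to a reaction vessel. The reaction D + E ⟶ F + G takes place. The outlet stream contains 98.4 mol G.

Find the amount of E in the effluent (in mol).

For G: n = n₀ + 1ξ → 98.4 = 0 + 1ξ, giving ξ = 98.4 mol.
Outlet amounts (n = n₀ + ν ξ):
  D: 283.6 − 1(98.4) = 185.2
  E: 198.8 − 1(98.4) = 100.4
  F: 0 + 1(98.4) = 98.4
  G: 0 + 1(98.4) = 98.4

100 mol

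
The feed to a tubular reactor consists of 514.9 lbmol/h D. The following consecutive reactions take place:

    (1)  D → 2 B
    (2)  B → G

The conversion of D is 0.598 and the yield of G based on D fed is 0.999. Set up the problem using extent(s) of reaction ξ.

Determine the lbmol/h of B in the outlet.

101 lbmol/h

Conversion of D: D consumed = 1ξ₁ = 0.598 × 514.9 → ξ₁ = 307.9 lbmol/h.
Yield of G: 1ξ₂ / 514.9 = 0.999 → ξ₂ = 514.4 lbmol/h.
Outlet amounts (n = n₀ + Σ ν·ξ):
  D: 514.9 − 1(307.9) = 207
  B: 0 + 2(307.9) − 1(514.4) = 101.4
  G: 0 + 1(514.4) = 514.4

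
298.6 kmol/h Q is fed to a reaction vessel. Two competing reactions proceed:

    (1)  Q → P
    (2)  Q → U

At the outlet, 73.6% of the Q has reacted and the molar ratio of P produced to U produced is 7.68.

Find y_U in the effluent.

0.0848

Conversion of Q: Q consumed = 0.736 × 298.6 = 219.8 kmol/h = 1ξ₁ + 1ξ₂.
Selectivity: 1ξ₁ / (1ξ₂) = 7.68 → ξ₁ = 7.68 ξ₂.
Substitute: (1·7.68 + 1) ξ₂ = 219.8 → ξ₂ = 25.32 kmol/h, ξ₁ = 194.5 kmol/h.
Outlet amounts (n = n₀ + Σ ν·ξ):
  Q: 298.6 − 1(194.5) − 1(25.32) = 78.83
  P: 0 + 1(194.5) = 194.5
  U: 0 + 1(25.32) = 25.32
Total out = 298.6 kmol/h; y_U = 25.32 / 298.6 = 0.08479.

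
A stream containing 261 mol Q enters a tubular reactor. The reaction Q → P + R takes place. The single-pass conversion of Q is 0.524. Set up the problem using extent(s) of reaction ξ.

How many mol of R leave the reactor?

137 mol

Q reacted = 0.524 × 261 = 136.8 mol; ν_Q = −1, so ξ = 136.8/1 = 136.8 mol.
Outlet amounts (n = n₀ + ν ξ):
  Q: 261 − 1(136.8) = 124.2
  P: 0 + 1(136.8) = 136.8
  R: 0 + 1(136.8) = 136.8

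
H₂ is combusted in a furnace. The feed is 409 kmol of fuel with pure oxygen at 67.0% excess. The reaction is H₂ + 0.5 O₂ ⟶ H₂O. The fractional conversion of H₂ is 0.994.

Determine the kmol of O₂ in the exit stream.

Stoichiometric O₂ = 0.5 × 409 = 204.5 kmol; O₂ fed = 204.5 × 1.670 = 341.5 kmol.
Fuel reacted = 0.994 × 409 → ξ = 406.5 kmol.
Outlet (n = n₀ + ν ξ):
  H₂: 409 − 1(406.5) = 2.454
  O₂: 341.5 − 0.5(406.5) = 138.2
  H₂O: 0 + 1(406.5) = 406.5

138 kmol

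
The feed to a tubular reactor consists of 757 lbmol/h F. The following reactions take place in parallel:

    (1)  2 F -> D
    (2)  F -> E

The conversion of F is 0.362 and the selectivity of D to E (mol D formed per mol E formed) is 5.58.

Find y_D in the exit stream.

0.199

Conversion of F: F consumed = 0.362 × 757 = 274 lbmol/h = 2ξ₁ + 1ξ₂.
Selectivity: 1ξ₁ / (1ξ₂) = 5.58 → ξ₁ = 5.58 ξ₂.
Substitute: (2·5.58 + 1) ξ₂ = 274 → ξ₂ = 22.54 lbmol/h, ξ₁ = 125.7 lbmol/h.
Outlet amounts (n = n₀ + Σ ν·ξ):
  F: 757 − 2(125.7) − 1(22.54) = 483
  D: 0 + 1(125.7) = 125.7
  E: 0 + 1(22.54) = 22.54
Total out = 631.3 lbmol/h; y_D = 125.7 / 631.3 = 0.1992.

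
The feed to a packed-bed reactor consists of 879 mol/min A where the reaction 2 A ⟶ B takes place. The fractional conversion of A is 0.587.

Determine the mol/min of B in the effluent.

A reacted = 0.587 × 879 = 516 mol/min; ν_A = −2, so ξ = 516/2 = 258 mol/min.
Outlet amounts (n = n₀ + ν ξ):
  A: 879 − 2(258) = 363
  B: 0 + 1(258) = 258

258 mol/min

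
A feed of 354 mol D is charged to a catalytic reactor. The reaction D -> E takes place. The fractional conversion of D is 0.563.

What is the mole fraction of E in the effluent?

0.563

D reacted = 0.563 × 354 = 199.3 mol; ν_D = −1, so ξ = 199.3/1 = 199.3 mol.
Outlet amounts (n = n₀ + ν ξ):
  D: 354 − 1(199.3) = 154.7
  E: 0 + 1(199.3) = 199.3
Total out = 354 mol; y_E = 199.3 / 354 = 0.563.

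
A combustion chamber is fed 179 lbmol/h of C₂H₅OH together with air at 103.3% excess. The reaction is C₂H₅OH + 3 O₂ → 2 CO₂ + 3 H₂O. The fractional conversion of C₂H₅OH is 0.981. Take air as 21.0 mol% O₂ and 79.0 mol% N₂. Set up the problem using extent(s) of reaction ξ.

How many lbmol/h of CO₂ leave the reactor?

351 lbmol/h

Stoichiometric O₂ = 3 × 179 = 537 lbmol/h; O₂ fed = 537 × 2.033 = 1092 lbmol/h.
N₂ fed = 1092 × 79/21 = 4107 lbmol/h.
Fuel reacted = 0.981 × 179 → ξ = 175.6 lbmol/h.
Outlet (n = n₀ + ν ξ):
  C₂H₅OH: 179 − 1(175.6) = 3.401
  O₂: 1092 − 3(175.6) = 564.9
  N₂: 4107 (inert)
  CO₂: 0 + 2(175.6) = 351.2
  H₂O: 0 + 3(175.6) = 526.8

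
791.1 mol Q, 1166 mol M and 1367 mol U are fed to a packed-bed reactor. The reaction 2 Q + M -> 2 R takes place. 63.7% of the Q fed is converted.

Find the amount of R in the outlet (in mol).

504 mol

Q reacted = 0.637 × 791.1 = 503.9 mol; ν_Q = −2, so ξ = 503.9/2 = 252 mol.
Outlet amounts (n = n₀ + ν ξ):
  Q: 791.1 − 2(252) = 287.2
  M: 1166 − 1(252) = 914
  R: 0 + 2(252) = 503.9
  U: 1367 (inert)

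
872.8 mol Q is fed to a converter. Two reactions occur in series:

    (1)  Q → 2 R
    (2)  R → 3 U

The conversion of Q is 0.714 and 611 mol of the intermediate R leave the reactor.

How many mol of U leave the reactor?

1910 mol

Conversion of Q: Q consumed = 1ξ₁ = 0.714 × 872.8 → ξ₁ = 623.2 mol.
R balance: n_R = 0 + 2ξ₁ − 1ξ₂ = 611 → ξ₂ = (2·623.2 − 611)/1 = 635.4 mol.
Outlet amounts (n = n₀ + Σ ν·ξ):
  Q: 872.8 − 1(623.2) = 249.6
  R: 0 + 2(623.2) − 1(635.4) = 611
  U: 0 + 3(635.4) = 1906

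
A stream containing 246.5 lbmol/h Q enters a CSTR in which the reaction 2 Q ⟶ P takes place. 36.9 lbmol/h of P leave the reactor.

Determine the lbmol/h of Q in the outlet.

For P: n = n₀ + 1ξ → 36.9 = 0 + 1ξ, giving ξ = 36.9 lbmol/h.
Outlet amounts (n = n₀ + ν ξ):
  Q: 246.5 − 2(36.9) = 172.7
  P: 0 + 1(36.9) = 36.9

173 lbmol/h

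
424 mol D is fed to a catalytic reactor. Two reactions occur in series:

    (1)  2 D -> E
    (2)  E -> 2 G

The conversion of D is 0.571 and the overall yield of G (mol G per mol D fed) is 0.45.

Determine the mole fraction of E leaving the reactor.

0.0644

Conversion of D: D consumed = 2ξ₁ = 0.571 × 424 → ξ₁ = 121.1 mol.
Yield of G: 2ξ₂ / 424 = 0.45 → ξ₂ = 95.4 mol.
Outlet amounts (n = n₀ + Σ ν·ξ):
  D: 424 − 2(121.1) = 181.9
  E: 0 + 1(121.1) − 1(95.4) = 25.65
  G: 0 + 2(95.4) = 190.8
Total out = 398.3 mol; y_E = 25.65 / 398.3 = 0.0644.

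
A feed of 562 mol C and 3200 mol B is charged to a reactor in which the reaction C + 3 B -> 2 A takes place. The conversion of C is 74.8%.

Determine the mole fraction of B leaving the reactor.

C reacted = 0.748 × 562 = 420.4 mol; ν_C = −1, so ξ = 420.4/1 = 420.4 mol.
Outlet amounts (n = n₀ + ν ξ):
  C: 562 − 1(420.4) = 141.6
  B: 3200 − 3(420.4) = 1939
  A: 0 + 2(420.4) = 840.8
Total out = 2921 mol; y_B = 1939 / 2921 = 0.6637.

0.664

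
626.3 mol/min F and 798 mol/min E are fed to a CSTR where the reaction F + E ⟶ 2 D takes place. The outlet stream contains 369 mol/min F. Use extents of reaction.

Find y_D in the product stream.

0.361

For F: n = n₀ − 1ξ → 369 = 626.3 − 1ξ, giving ξ = 257.3 mol/min.
Outlet amounts (n = n₀ + ν ξ):
  F: 626.3 − 1(257.3) = 369
  E: 798 − 1(257.3) = 540.7
  D: 0 + 2(257.3) = 514.6
Total out = 1424 mol/min; y_D = 514.6 / 1424 = 0.3613.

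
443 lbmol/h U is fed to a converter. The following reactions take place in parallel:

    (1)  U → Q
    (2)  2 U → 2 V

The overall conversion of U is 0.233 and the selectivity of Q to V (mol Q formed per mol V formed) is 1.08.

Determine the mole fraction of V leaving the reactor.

0.112

Conversion of U: U consumed = 0.233 × 443 = 103.2 lbmol/h = 1ξ₁ + 2ξ₂.
Selectivity: 1ξ₁ / (2ξ₂) = 1.08 → ξ₁ = 2.16 ξ₂.
Substitute: (1·2.16 + 2) ξ₂ = 103.2 → ξ₂ = 24.81 lbmol/h, ξ₁ = 53.59 lbmol/h.
Outlet amounts (n = n₀ + Σ ν·ξ):
  U: 443 − 1(53.59) − 2(24.81) = 339.8
  Q: 0 + 1(53.59) = 53.59
  V: 0 + 2(24.81) = 49.62
Total out = 443 lbmol/h; y_V = 49.62 / 443 = 0.112.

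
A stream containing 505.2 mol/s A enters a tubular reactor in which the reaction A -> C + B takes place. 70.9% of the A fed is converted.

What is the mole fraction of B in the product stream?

A reacted = 0.709 × 505.2 = 358.2 mol/s; ν_A = −1, so ξ = 358.2/1 = 358.2 mol/s.
Outlet amounts (n = n₀ + ν ξ):
  A: 505.2 − 1(358.2) = 147
  C: 0 + 1(358.2) = 358.2
  B: 0 + 1(358.2) = 358.2
Total out = 863.4 mol/s; y_B = 358.2 / 863.4 = 0.4149.

0.415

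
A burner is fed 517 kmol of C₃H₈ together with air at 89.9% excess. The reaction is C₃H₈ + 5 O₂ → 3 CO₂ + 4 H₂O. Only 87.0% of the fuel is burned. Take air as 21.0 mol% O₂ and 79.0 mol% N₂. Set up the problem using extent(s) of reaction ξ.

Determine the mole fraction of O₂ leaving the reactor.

0.109

Stoichiometric O₂ = 5 × 517 = 2585 kmol; O₂ fed = 2585 × 1.899 = 4909 kmol.
N₂ fed = 4909 × 79/21 = 18470 kmol.
Fuel reacted = 0.87 × 517 → ξ = 449.8 kmol.
Outlet (n = n₀ + ν ξ):
  C₃H₈: 517 − 1(449.8) = 67.21
  O₂: 4909 − 5(449.8) = 2660
  N₂: 18470 (inert)
  CO₂: 0 + 3(449.8) = 1349
  H₂O: 0 + 4(449.8) = 1799
Total out = 24340 kmol; y_O₂ = 2660 / 24340 = 0.1093.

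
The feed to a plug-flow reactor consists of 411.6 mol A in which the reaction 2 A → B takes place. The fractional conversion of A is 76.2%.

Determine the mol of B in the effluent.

157 mol

A reacted = 0.762 × 411.6 = 313.6 mol; ν_A = −2, so ξ = 313.6/2 = 156.8 mol.
Outlet amounts (n = n₀ + ν ξ):
  A: 411.6 − 2(156.8) = 97.96
  B: 0 + 1(156.8) = 156.8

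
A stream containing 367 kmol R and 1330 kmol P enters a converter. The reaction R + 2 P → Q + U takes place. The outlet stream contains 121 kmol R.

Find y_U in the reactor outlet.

0.17

For R: n = n₀ − 1ξ → 121 = 367 − 1ξ, giving ξ = 246 kmol.
Outlet amounts (n = n₀ + ν ξ):
  R: 367 − 1(246) = 121
  P: 1330 − 2(246) = 838
  Q: 0 + 1(246) = 246
  U: 0 + 1(246) = 246
Total out = 1451 kmol; y_U = 246 / 1451 = 0.1695.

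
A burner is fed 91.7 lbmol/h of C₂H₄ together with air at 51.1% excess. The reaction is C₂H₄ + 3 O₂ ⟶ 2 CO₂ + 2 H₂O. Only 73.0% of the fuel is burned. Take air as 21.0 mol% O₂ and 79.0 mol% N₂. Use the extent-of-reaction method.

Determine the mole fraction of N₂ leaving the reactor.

0.755

Stoichiometric O₂ = 3 × 91.7 = 275.1 lbmol/h; O₂ fed = 275.1 × 1.511 = 415.7 lbmol/h.
N₂ fed = 415.7 × 79/21 = 1564 lbmol/h.
Fuel reacted = 0.73 × 91.7 → ξ = 66.94 lbmol/h.
Outlet (n = n₀ + ν ξ):
  C₂H₄: 91.7 − 1(66.94) = 24.76
  O₂: 415.7 − 3(66.94) = 214.9
  N₂: 1564 (inert)
  CO₂: 0 + 2(66.94) = 133.9
  H₂O: 0 + 2(66.94) = 133.9
Total out = 2071 lbmol/h; y_N₂ = 1564 / 2071 = 0.755.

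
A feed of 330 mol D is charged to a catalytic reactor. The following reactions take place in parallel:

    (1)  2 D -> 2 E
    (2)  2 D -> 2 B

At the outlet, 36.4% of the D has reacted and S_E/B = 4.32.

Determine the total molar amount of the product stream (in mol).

Conversion of D: D consumed = 0.364 × 330 = 120.1 mol = 2ξ₁ + 2ξ₂.
Selectivity: 2ξ₁ / (2ξ₂) = 4.32 → ξ₁ = 4.32 ξ₂.
Substitute: (2·4.32 + 2) ξ₂ = 120.1 → ξ₂ = 11.29 mol, ξ₁ = 48.77 mol.
Outlet amounts (n = n₀ + Σ ν·ξ):
  D: 330 − 2(48.77) − 2(11.29) = 209.9
  E: 0 + 2(48.77) = 97.54
  B: 0 + 2(11.29) = 22.58
Total out = 209.9 + 97.54 + 22.58 = 330 mol.

330 mol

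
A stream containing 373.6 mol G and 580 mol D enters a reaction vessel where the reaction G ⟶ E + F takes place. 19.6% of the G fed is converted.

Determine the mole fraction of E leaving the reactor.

0.0713

G reacted = 0.196 × 373.6 = 73.23 mol; ν_G = −1, so ξ = 73.23/1 = 73.23 mol.
Outlet amounts (n = n₀ + ν ξ):
  G: 373.6 − 1(73.23) = 300.4
  E: 0 + 1(73.23) = 73.23
  F: 0 + 1(73.23) = 73.23
  D: 580 (inert)
Total out = 1027 mol; y_E = 73.23 / 1027 = 0.07131.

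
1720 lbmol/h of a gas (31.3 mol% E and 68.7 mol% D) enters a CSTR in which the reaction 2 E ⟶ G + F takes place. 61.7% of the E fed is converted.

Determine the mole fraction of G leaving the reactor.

E reacted = 0.617 × 538.4 = 332.2 lbmol/h; ν_E = −2, so ξ = 332.2/2 = 166.1 lbmol/h.
Outlet amounts (n = n₀ + ν ξ):
  E: 538.4 − 2(166.1) = 206.2
  G: 0 + 1(166.1) = 166.1
  F: 0 + 1(166.1) = 166.1
  D: 1182 (inert)
Total out = 1720 lbmol/h; y_G = 166.1 / 1720 = 0.09656.

0.0966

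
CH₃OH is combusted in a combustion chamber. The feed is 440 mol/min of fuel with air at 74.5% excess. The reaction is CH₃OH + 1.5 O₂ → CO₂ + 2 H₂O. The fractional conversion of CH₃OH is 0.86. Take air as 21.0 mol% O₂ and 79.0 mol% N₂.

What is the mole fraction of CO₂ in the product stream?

Stoichiometric O₂ = 1.5 × 440 = 660 mol/min; O₂ fed = 660 × 1.745 = 1152 mol/min.
N₂ fed = 1152 × 79/21 = 4333 mol/min.
Fuel reacted = 0.86 × 440 → ξ = 378.4 mol/min.
Outlet (n = n₀ + ν ξ):
  CH₃OH: 440 − 1(378.4) = 61.6
  O₂: 1152 − 1.5(378.4) = 584.1
  N₂: 4333 (inert)
  CO₂: 0 + 1(378.4) = 378.4
  H₂O: 0 + 2(378.4) = 756.8
Total out = 6113 mol/min; y_CO₂ = 378.4 / 6113 = 0.0619.

0.0619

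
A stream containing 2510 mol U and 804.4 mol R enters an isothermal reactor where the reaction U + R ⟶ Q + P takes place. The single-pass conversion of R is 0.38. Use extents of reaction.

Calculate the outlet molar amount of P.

306 mol

R reacted = 0.38 × 804.4 = 305.7 mol; ν_R = −1, so ξ = 305.7/1 = 305.7 mol.
Outlet amounts (n = n₀ + ν ξ):
  U: 2510 − 1(305.7) = 2204
  R: 804.4 − 1(305.7) = 498.7
  Q: 0 + 1(305.7) = 305.7
  P: 0 + 1(305.7) = 305.7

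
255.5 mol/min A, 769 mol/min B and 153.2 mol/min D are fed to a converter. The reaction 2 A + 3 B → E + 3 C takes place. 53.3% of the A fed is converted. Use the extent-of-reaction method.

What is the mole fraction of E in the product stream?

A reacted = 0.533 × 255.5 = 136.2 mol/min; ν_A = −2, so ξ = 136.2/2 = 68.09 mol/min.
Outlet amounts (n = n₀ + ν ξ):
  A: 255.5 − 2(68.09) = 119.3
  B: 769 − 3(68.09) = 564.7
  E: 0 + 1(68.09) = 68.09
  C: 0 + 3(68.09) = 204.3
  D: 153.2 (inert)
Total out = 1110 mol/min; y_E = 68.09 / 1110 = 0.06136.

0.0614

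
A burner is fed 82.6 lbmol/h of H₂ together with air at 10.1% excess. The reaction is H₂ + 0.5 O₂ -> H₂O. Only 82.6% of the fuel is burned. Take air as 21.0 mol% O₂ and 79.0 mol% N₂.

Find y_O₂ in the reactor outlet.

Stoichiometric O₂ = 0.5 × 82.6 = 41.3 lbmol/h; O₂ fed = 41.3 × 1.101 = 45.47 lbmol/h.
N₂ fed = 45.47 × 79/21 = 171.1 lbmol/h.
Fuel reacted = 0.826 × 82.6 → ξ = 68.23 lbmol/h.
Outlet (n = n₀ + ν ξ):
  H₂: 82.6 − 1(68.23) = 14.37
  O₂: 45.47 − 0.5(68.23) = 11.36
  N₂: 171.1 (inert)
  H₂O: 0 + 1(68.23) = 68.23
Total out = 265 lbmol/h; y_O₂ = 11.36 / 265 = 0.04286.

0.0429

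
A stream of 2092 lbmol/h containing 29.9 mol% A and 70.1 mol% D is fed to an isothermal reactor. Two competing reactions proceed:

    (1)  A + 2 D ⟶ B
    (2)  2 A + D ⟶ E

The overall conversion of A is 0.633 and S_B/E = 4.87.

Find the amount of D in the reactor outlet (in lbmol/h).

Conversion of A: A consumed = 0.633 × 625.5 = 395.9 lbmol/h = 1ξ₁ + 2ξ₂.
Selectivity: 1ξ₁ / (1ξ₂) = 4.87 → ξ₁ = 4.87 ξ₂.
Substitute: (1·4.87 + 2) ξ₂ = 395.9 → ξ₂ = 57.63 lbmol/h, ξ₁ = 280.7 lbmol/h.
Outlet amounts (n = n₀ + Σ ν·ξ):
  A: 625.5 − 1(280.7) − 2(57.63) = 229.6
  D: 1466 − 2(280.7) − 1(57.63) = 847.5
  B: 0 + 1(280.7) = 280.7
  E: 0 + 1(57.63) = 57.63

848 lbmol/h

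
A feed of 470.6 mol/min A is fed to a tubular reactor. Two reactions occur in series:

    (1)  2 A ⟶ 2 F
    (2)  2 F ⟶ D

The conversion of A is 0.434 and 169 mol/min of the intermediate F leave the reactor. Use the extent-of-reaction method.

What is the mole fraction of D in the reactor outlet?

0.0389

Conversion of A: A consumed = 2ξ₁ = 0.434 × 470.6 → ξ₁ = 102.1 mol/min.
F balance: n_F = 0 + 2ξ₁ − 2ξ₂ = 169 → ξ₂ = (2·102.1 − 169)/2 = 17.62 mol/min.
Outlet amounts (n = n₀ + Σ ν·ξ):
  A: 470.6 − 2(102.1) = 266.4
  F: 0 + 2(102.1) − 2(17.62) = 169
  D: 0 + 1(17.62) = 17.62
Total out = 453 mol/min; y_D = 17.62 / 453 = 0.0389.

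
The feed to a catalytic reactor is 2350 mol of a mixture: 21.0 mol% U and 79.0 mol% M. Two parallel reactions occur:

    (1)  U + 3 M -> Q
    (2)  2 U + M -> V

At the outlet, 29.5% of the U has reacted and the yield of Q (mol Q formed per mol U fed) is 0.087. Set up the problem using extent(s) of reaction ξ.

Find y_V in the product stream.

Yield of Q: 1ξ₁ / 493.5 = 0.087 → ξ₁ = 42.93 mol.
Conversion of U: 1ξ₁ + 2ξ₂ = 0.295 × 493.5 = 145.6 → ξ₂ = 51.32 mol.
Outlet amounts (n = n₀ + Σ ν·ξ):
  U: 493.5 − 1(42.93) − 2(51.32) = 347.9
  M: 1856 − 3(42.93) − 1(51.32) = 1676
  Q: 0 + 1(42.93) = 42.93
  V: 0 + 1(51.32) = 51.32
Total out = 2119 mol; y_V = 51.32 / 2119 = 0.02423.

0.0242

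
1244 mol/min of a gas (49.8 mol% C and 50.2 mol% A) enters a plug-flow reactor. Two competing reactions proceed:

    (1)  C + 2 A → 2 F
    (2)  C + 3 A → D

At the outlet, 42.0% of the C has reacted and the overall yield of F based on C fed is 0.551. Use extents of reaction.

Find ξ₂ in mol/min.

ξ₂ = 89.5 mol/min

Yield of F: 2ξ₁ / 619.5 = 0.551 → ξ₁ = 170.7 mol/min.
Conversion of C: 1ξ₁ + 1ξ₂ = 0.42 × 619.5 = 260.2 → ξ₂ = 89.52 mol/min.
Outlet amounts (n = n₀ + Σ ν·ξ):
  C: 619.5 − 1(170.7) − 1(89.52) = 359.3
  A: 624.5 − 2(170.7) − 3(89.52) = 14.58
  F: 0 + 2(170.7) = 341.4
  D: 0 + 1(89.52) = 89.52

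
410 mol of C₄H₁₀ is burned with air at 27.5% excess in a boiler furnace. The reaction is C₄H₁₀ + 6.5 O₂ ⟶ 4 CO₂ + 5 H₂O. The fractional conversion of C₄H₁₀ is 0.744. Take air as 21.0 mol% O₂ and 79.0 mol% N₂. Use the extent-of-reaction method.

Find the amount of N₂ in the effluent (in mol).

Stoichiometric O₂ = 6.5 × 410 = 2665 mol; O₂ fed = 2665 × 1.275 = 3398 mol.
N₂ fed = 3398 × 79/21 = 12780 mol.
Fuel reacted = 0.744 × 410 → ξ = 305 mol.
Outlet (n = n₀ + ν ξ):
  C₄H₁₀: 410 − 1(305) = 105
  O₂: 3398 − 6.5(305) = 1415
  N₂: 12780 (inert)
  CO₂: 0 + 4(305) = 1220
  H₂O: 0 + 5(305) = 1525

12800 mol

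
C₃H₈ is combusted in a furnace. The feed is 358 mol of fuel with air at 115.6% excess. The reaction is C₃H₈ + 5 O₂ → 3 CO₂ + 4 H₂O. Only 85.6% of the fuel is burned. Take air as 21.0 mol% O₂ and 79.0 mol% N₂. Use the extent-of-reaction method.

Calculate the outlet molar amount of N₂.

14500 mol

Stoichiometric O₂ = 5 × 358 = 1790 mol; O₂ fed = 1790 × 2.156 = 3859 mol.
N₂ fed = 3859 × 79/21 = 14520 mol.
Fuel reacted = 0.856 × 358 → ξ = 306.4 mol.
Outlet (n = n₀ + ν ξ):
  C₃H₈: 358 − 1(306.4) = 51.55
  O₂: 3859 − 5(306.4) = 2327
  N₂: 14520 (inert)
  CO₂: 0 + 3(306.4) = 919.3
  H₂O: 0 + 4(306.4) = 1226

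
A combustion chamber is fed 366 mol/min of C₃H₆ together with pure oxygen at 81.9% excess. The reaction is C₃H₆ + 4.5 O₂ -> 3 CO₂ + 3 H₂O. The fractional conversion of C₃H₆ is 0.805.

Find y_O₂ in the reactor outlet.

Stoichiometric O₂ = 4.5 × 366 = 1647 mol/min; O₂ fed = 1647 × 1.819 = 2996 mol/min.
Fuel reacted = 0.805 × 366 → ξ = 294.6 mol/min.
Outlet (n = n₀ + ν ξ):
  C₃H₆: 366 − 1(294.6) = 71.37
  O₂: 2996 − 4.5(294.6) = 1670
  CO₂: 0 + 3(294.6) = 883.9
  H₂O: 0 + 3(294.6) = 883.9
Total out = 3509 mol/min; y_O₂ = 1670 / 3509 = 0.4759.

0.476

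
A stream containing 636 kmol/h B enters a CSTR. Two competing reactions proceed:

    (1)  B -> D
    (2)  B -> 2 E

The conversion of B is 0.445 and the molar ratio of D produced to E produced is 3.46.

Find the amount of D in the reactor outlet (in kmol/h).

Conversion of B: B consumed = 0.445 × 636 = 283 kmol/h = 1ξ₁ + 1ξ₂.
Selectivity: 1ξ₁ / (2ξ₂) = 3.46 → ξ₁ = 6.92 ξ₂.
Substitute: (1·6.92 + 1) ξ₂ = 283 → ξ₂ = 35.73 kmol/h, ξ₁ = 247.3 kmol/h.
Outlet amounts (n = n₀ + Σ ν·ξ):
  B: 636 − 1(247.3) − 1(35.73) = 353
  D: 0 + 1(247.3) = 247.3
  E: 0 + 2(35.73) = 71.47

247 kmol/h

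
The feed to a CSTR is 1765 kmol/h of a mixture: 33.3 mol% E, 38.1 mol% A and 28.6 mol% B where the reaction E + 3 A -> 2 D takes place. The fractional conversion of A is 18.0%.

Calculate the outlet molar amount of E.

A reacted = 0.18 × 672.5 = 121 kmol/h; ν_A = −3, so ξ = 121/3 = 40.35 kmol/h.
Outlet amounts (n = n₀ + ν ξ):
  E: 587.7 − 1(40.35) = 547.4
  A: 672.5 − 3(40.35) = 551.4
  D: 0 + 2(40.35) = 80.7
  B: 504.8 (inert)

547 kmol/h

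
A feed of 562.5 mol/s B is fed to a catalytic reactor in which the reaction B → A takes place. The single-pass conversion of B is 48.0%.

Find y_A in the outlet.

B reacted = 0.48 × 562.5 = 270 mol/s; ν_B = −1, so ξ = 270/1 = 270 mol/s.
Outlet amounts (n = n₀ + ν ξ):
  B: 562.5 − 1(270) = 292.5
  A: 0 + 1(270) = 270
Total out = 562.5 mol/s; y_A = 270 / 562.5 = 0.48.

0.48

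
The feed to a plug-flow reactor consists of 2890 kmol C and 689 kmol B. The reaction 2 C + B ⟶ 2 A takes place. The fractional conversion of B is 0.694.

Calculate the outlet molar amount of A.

B reacted = 0.694 × 689 = 478.2 kmol; ν_B = −1, so ξ = 478.2/1 = 478.2 kmol.
Outlet amounts (n = n₀ + ν ξ):
  C: 2890 − 2(478.2) = 1934
  B: 689 − 1(478.2) = 210.8
  A: 0 + 2(478.2) = 956.3

956 kmol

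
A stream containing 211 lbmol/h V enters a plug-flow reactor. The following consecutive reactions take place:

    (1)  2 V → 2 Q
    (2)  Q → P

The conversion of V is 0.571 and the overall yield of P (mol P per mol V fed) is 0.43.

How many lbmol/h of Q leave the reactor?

29.8 lbmol/h

Conversion of V: V consumed = 2ξ₁ = 0.571 × 211 → ξ₁ = 60.24 lbmol/h.
Yield of P: 1ξ₂ / 211 = 0.43 → ξ₂ = 90.73 lbmol/h.
Outlet amounts (n = n₀ + Σ ν·ξ):
  V: 211 − 2(60.24) = 90.52
  Q: 0 + 2(60.24) − 1(90.73) = 29.75
  P: 0 + 1(90.73) = 90.73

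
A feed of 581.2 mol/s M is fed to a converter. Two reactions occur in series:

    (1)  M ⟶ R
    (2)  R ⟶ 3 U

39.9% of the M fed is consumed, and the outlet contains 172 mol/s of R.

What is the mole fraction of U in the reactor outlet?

0.256

Conversion of M: M consumed = 1ξ₁ = 0.399 × 581.2 → ξ₁ = 231.9 mol/s.
R balance: n_R = 0 + 1ξ₁ − 1ξ₂ = 172 → ξ₂ = (1·231.9 − 172)/1 = 59.9 mol/s.
Outlet amounts (n = n₀ + Σ ν·ξ):
  M: 581.2 − 1(231.9) = 349.3
  R: 0 + 1(231.9) − 1(59.9) = 172
  U: 0 + 3(59.9) = 179.7
Total out = 701 mol/s; y_U = 179.7 / 701 = 0.2563.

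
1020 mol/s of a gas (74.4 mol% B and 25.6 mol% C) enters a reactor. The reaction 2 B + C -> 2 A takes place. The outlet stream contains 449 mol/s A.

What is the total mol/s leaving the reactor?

796 mol/s

For A: n = n₀ + 2ξ → 449 = 0 + 2ξ, giving ξ = 224.5 mol/s.
Outlet amounts (n = n₀ + ν ξ):
  B: 758.9 − 2(224.5) = 309.9
  C: 261.1 − 1(224.5) = 36.62
  A: 0 + 2(224.5) = 449
Total out = 309.9 + 36.62 + 449 = 795.5 mol/s.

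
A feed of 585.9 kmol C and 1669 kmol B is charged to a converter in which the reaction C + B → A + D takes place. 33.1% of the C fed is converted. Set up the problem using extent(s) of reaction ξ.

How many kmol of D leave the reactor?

194 kmol

C reacted = 0.331 × 585.9 = 193.9 kmol; ν_C = −1, so ξ = 193.9/1 = 193.9 kmol.
Outlet amounts (n = n₀ + ν ξ):
  C: 585.9 − 1(193.9) = 392
  B: 1669 − 1(193.9) = 1475
  A: 0 + 1(193.9) = 193.9
  D: 0 + 1(193.9) = 193.9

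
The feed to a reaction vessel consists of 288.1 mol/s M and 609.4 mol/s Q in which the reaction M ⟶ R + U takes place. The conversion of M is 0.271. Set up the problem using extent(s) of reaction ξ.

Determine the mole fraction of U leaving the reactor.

0.08

M reacted = 0.271 × 288.1 = 78.08 mol/s; ν_M = −1, so ξ = 78.08/1 = 78.08 mol/s.
Outlet amounts (n = n₀ + ν ξ):
  M: 288.1 − 1(78.08) = 210
  R: 0 + 1(78.08) = 78.08
  U: 0 + 1(78.08) = 78.08
  Q: 609.4 (inert)
Total out = 975.6 mol/s; y_U = 78.08 / 975.6 = 0.08003.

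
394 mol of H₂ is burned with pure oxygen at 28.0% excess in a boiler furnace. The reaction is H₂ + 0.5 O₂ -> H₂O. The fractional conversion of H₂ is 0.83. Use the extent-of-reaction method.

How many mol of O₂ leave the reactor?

Stoichiometric O₂ = 0.5 × 394 = 197 mol; O₂ fed = 197 × 1.280 = 252.2 mol.
Fuel reacted = 0.83 × 394 → ξ = 327 mol.
Outlet (n = n₀ + ν ξ):
  H₂: 394 − 1(327) = 66.98
  O₂: 252.2 − 0.5(327) = 88.65
  H₂O: 0 + 1(327) = 327

88.7 mol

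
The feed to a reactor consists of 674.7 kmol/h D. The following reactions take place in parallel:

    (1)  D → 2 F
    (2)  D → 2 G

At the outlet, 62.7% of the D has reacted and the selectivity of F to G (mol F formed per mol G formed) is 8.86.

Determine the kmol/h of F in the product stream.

Conversion of D: D consumed = 0.627 × 674.7 = 423 kmol/h = 1ξ₁ + 1ξ₂.
Selectivity: 2ξ₁ / (2ξ₂) = 8.86 → ξ₁ = 8.86 ξ₂.
Substitute: (1·8.86 + 1) ξ₂ = 423 → ξ₂ = 42.9 kmol/h, ξ₁ = 380.1 kmol/h.
Outlet amounts (n = n₀ + Σ ν·ξ):
  D: 674.7 − 1(380.1) − 1(42.9) = 251.7
  F: 0 + 2(380.1) = 760.3
  G: 0 + 2(42.9) = 85.81

760 kmol/h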